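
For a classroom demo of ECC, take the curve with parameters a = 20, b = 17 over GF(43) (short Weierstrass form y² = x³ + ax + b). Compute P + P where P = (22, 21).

tangent at (22, 21): λ = (3·22² + 20)/(2·21) ≡ 10/42. 42⁻¹ ≡ 42 (mod 43) since 42·42 = 1764 ≡ 1, so λ ≡ 10·42 ≡ 33.
  x = λ² - 22 - 22 = 1089 - 44 ≡ 13; y = λ·(22 - 13) - 21 ≡ 18. → (13, 18)

(13, 18)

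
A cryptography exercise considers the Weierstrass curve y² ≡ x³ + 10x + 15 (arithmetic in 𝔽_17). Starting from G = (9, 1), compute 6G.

(3, 15)

Repeated addition: build up to 6G.
2G: tangent at (9, 1): λ = (3·9² + 10)/(2·1) ≡ 15/2. 2⁻¹ ≡ 9 (mod 17), so λ ≡ 15·9 ≡ 16.
  x = λ² - 9 - 9 = 256 - 18 ≡ 0; y = λ·(9 - 0) - 1 ≡ 7. → (0, 7)
3G: (0, 7) + (9, 1). λ = (1 - 7)/(9 - 0) ≡ 11/9 mod 17. 9⁻¹ ≡ 2 (mod 17), so λ ≡ 5.
  x = λ² - 0 - 9 = 25 - 9 ≡ 16; y = λ·(0 - 16) - 7 ≡ 15. → (16, 15)
4G: (16, 15) + (9, 1). λ = (1 - 15)/(9 - 16) ≡ 3/10 mod 17. 10⁻¹ ≡ 12 (mod 17), so λ ≡ 2.
  x = λ² - 16 - 9 = 4 - 25 ≡ 13; y = λ·(16 - 13) - 15 ≡ 8. → (13, 8)
5G: (13, 8) + (9, 1). λ = (1 - 8)/(9 - 13) ≡ 10/13 mod 17. 13⁻¹ ≡ 4 (mod 17), so λ ≡ 6.
  x = λ² - 13 - 9 = 36 - 22 ≡ 14; y = λ·(13 - 14) - 8 ≡ 3. → (14, 3)
6G: (14, 3) + (9, 1). λ = (1 - 3)/(9 - 14) ≡ 15/12 mod 17. 12⁻¹ ≡ 10 (mod 17) since 12·10 = 120 ≡ 1, so λ ≡ 14.
  x = λ² - 14 - 9 = 196 - 23 ≡ 3; y = λ·(14 - 3) - 3 ≡ 15. → (3, 15)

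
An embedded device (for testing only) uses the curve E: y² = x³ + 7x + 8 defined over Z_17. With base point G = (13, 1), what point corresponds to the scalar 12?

(7, 14)

Repeated addition: build up to 12G.
2G: tangent at (13, 1): λ = (3·13² + 7)/(2·1) ≡ 4/2. 2⁻¹ ≡ 9 (mod 17), so λ ≡ 4·9 ≡ 2.
  x = λ² - 13 - 13 = 4 - 26 ≡ 12; y = λ·(13 - 12) - 1 ≡ 1. → (12, 1)
3G: (12, 1) + (13, 1). λ = (1 - 1)/(13 - 12) ≡ 0/1 mod 17. 1⁻¹ ≡ 1 (mod 17), so λ ≡ 0.
  x = λ² - 12 - 13 = 0 - 25 ≡ 9; y = λ·(12 - 9) - 1 ≡ 16. → (9, 16)
4G: (9, 16) + (13, 1). λ = (1 - 16)/(13 - 9) ≡ 2/4 mod 17. 4⁻¹ ≡ 13 (mod 17), so λ ≡ 9.
  x = λ² - 9 - 13 = 81 - 22 ≡ 8; y = λ·(9 - 8) - 16 ≡ 10. → (8, 10)
5G: (8, 10) + (13, 1). λ = (1 - 10)/(13 - 8) ≡ 8/5 mod 17. 5⁻¹ ≡ 7 (mod 17), so λ ≡ 5.
  x = λ² - 8 - 13 = 25 - 21 ≡ 4; y = λ·(8 - 4) - 10 ≡ 10. → (4, 10)
6G: (4, 10) + (13, 1). λ = (1 - 10)/(13 - 4) ≡ 8/9 mod 17. 9⁻¹ ≡ 2 (mod 17), so λ ≡ 16.
  x = λ² - 4 - 13 = 256 - 17 ≡ 1; y = λ·(4 - 1) - 10 ≡ 4. → (1, 4)
7G: (1, 4) + (13, 1). λ = (1 - 4)/(13 - 1) ≡ 14/12 mod 17. 12⁻¹ ≡ 10 (mod 17), so λ ≡ 4.
  x = λ² - 1 - 13 = 16 - 14 ≡ 2; y = λ·(1 - 2) - 4 ≡ 9. → (2, 9)
8G: (2, 9) + (13, 1). λ = (1 - 9)/(13 - 2) ≡ 9/11 mod 17. 11⁻¹ ≡ 14 (mod 17) since 11·14 = 154 ≡ 1, so λ ≡ 7.
  x = λ² - 2 - 13 = 49 - 15 ≡ 0; y = λ·(2 - 0) - 9 ≡ 5. → (0, 5)
9G: (0, 5) + (13, 1). λ = (1 - 5)/(13 - 0) ≡ 13/13 mod 17. 13⁻¹ ≡ 4 (mod 17) since 13·4 = 52 ≡ 1, so λ ≡ 1.
  x = λ² - 0 - 13 = 1 - 13 ≡ 5; y = λ·(0 - 5) - 5 ≡ 7. → (5, 7)
10G: (5, 7) + (13, 1). λ = (1 - 7)/(13 - 5) ≡ 11/8 mod 17. 8⁻¹ ≡ 15 (mod 17) since 8·15 = 120 ≡ 1, so λ ≡ 12.
  x = λ² - 5 - 13 = 144 - 18 ≡ 7; y = λ·(5 - 7) - 7 ≡ 3. → (7, 3)
11G: (7, 3) + (13, 1). λ = (1 - 3)/(13 - 7) ≡ 15/6 mod 17. 6⁻¹ ≡ 3 (mod 17), so λ ≡ 11.
  x = λ² - 7 - 13 = 121 - 20 ≡ 16; y = λ·(7 - 16) - 3 ≡ 0. → (16, 0)
12G: (16, 0) + (13, 1). λ = (1 - 0)/(13 - 16) ≡ 1/14 mod 17. 14⁻¹ ≡ 11 (mod 17), so λ ≡ 11.
  x = λ² - 16 - 13 = 121 - 29 ≡ 7; y = λ·(16 - 7) - 0 ≡ 14. → (7, 14)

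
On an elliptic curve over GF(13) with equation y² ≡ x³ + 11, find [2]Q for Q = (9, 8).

(4, 7)

tangent at (9, 8): λ = (3·9² + 0)/(2·8) ≡ 9/3. 3⁻¹ ≡ 9 (mod 13) since 3·9 = 27 ≡ 1, so λ ≡ 9·9 ≡ 3.
  x = λ² - 9 - 9 = 9 - 18 ≡ 4; y = λ·(9 - 4) - 8 ≡ 7. → (4, 7)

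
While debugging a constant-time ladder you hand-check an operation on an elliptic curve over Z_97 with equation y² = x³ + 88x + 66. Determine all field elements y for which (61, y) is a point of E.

10, 87

x³ + 88x + 66 = 232415 ≡ 3 (mod 97).
Square roots of 3 mod 97: 10 and 87 (since 10² = 100 ≡ 3).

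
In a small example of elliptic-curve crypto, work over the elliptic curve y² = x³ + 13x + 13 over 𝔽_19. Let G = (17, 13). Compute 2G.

tangent at (17, 13): λ = (3·17² + 13)/(2·13) ≡ 6/7. 7⁻¹ ≡ 11 (mod 19), so λ ≡ 6·11 ≡ 9.
  x = λ² - 17 - 17 = 81 - 34 ≡ 9; y = λ·(17 - 9) - 13 ≡ 2. → (9, 2)

(9, 2)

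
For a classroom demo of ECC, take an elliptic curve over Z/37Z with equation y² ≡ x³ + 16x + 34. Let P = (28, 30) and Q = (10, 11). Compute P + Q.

(28, 30) + (10, 11). λ = (11 - 30)/(10 - 28) ≡ 18/19 mod 37. 19⁻¹ ≡ 2 (mod 37) since 19·2 = 38 ≡ 1, so λ ≡ 36.
  x = λ² - 28 - 10 = 1296 - 38 ≡ 0; y = λ·(28 - 0) - 30 ≡ 16. → (0, 16)

(0, 16)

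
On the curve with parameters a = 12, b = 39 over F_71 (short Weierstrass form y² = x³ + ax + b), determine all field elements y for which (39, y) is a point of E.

x³ + 12x + 39 = 59826 ≡ 44 (mod 71).
44 is a non-residue mod 71; no y exists.

none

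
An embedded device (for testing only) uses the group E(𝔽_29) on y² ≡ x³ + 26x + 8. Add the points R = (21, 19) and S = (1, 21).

(16, 24)

(21, 19) + (1, 21). λ = (21 - 19)/(1 - 21) ≡ 2/9 mod 29. 9⁻¹ ≡ 13 (mod 29) since 9·13 = 117 ≡ 1, so λ ≡ 26.
  x = λ² - 21 - 1 = 676 - 22 ≡ 16; y = λ·(21 - 16) - 19 ≡ 24. → (16, 24)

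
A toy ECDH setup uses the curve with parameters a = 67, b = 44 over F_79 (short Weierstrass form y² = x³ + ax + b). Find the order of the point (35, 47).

2P: tangent at (35, 47): λ = (3·35² + 67)/(2·47) ≡ 29/15. 15⁻¹ ≡ 58 (mod 79), so λ ≡ 29·58 ≡ 23.
  x = λ² - 35 - 35 = 529 - 70 ≡ 64; y = λ·(35 - 64) - 47 ≡ 76. → (64, 76)
3P: (64, 76) + (35, 47). λ = (47 - 76)/(35 - 64) ≡ 50/50 mod 79. 50⁻¹ ≡ 49 (mod 79), so λ ≡ 1.
  x = λ² - 64 - 35 = 1 - 99 ≡ 60; y = λ·(64 - 60) - 76 ≡ 7. → (60, 7)
4P: (60, 7) + (35, 47). λ = (47 - 7)/(35 - 60) ≡ 40/54 mod 79. 54⁻¹ ≡ 60 (mod 79) since 54·60 = 3240 ≡ 1, so λ ≡ 30.
  x = λ² - 60 - 35 = 900 - 95 ≡ 15; y = λ·(60 - 15) - 7 ≡ 0. → (15, 0)
5P: (15, 0) + (35, 47). λ = (47 - 0)/(35 - 15) ≡ 47/20 mod 79. 20⁻¹ ≡ 4 (mod 79), so λ ≡ 30.
  x = λ² - 15 - 35 = 900 - 50 ≡ 60; y = λ·(15 - 60) - 0 ≡ 72. → (60, 72)
6P: (60, 72) + (35, 47). λ = (47 - 72)/(35 - 60) ≡ 54/54 mod 79. 54⁻¹ ≡ 60 (mod 79) since 54·60 = 3240 ≡ 1, so λ ≡ 1.
  x = λ² - 60 - 35 = 1 - 95 ≡ 64; y = λ·(60 - 64) - 72 ≡ 3. → (64, 3)
7P: (64, 3) + (35, 47). λ = (47 - 3)/(35 - 64) ≡ 44/50 mod 79. 50⁻¹ ≡ 49 (mod 79) since 50·49 = 2450 ≡ 1, so λ ≡ 23.
  x = λ² - 64 - 35 = 529 - 99 ≡ 35; y = λ·(64 - 35) - 3 ≡ 32. → (35, 32)
8P: (35, 32) + (35, 47): same x and y₁ ≡ -y₂, so the sum is O.
8P = O, so the order is 8.

8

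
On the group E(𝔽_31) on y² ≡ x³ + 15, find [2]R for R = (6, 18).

(28, 9)

tangent at (6, 18): λ = (3·6² + 0)/(2·18) ≡ 15/5. 5⁻¹ ≡ 25 (mod 31), so λ ≡ 15·25 ≡ 3.
  x = λ² - 6 - 6 = 9 - 12 ≡ 28; y = λ·(6 - 28) - 18 ≡ 9. → (28, 9)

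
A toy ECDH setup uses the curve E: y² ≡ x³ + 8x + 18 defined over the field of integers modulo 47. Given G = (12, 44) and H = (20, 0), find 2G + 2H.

(1, 11)

First 2G:
Repeated addition: build up to 2G.
2G: tangent at (12, 44): λ = (3·12² + 8)/(2·44) ≡ 17/41. 41⁻¹ ≡ 39 (mod 47), so λ ≡ 17·39 ≡ 5.
  x = λ² - 12 - 12 = 25 - 24 ≡ 1; y = λ·(12 - 1) - 44 ≡ 11. → (1, 11)
2G = (1, 11).
Next 2H:
Repeated addition: build up to 2H.
2H: (20, 0) + (20, 0): same x and y₁ ≡ -y₂, so the sum is 𝒪.
2H = 𝒪.
Finally 2G + 2H:
(1, 11) + 𝒪 = (1, 11) (identity).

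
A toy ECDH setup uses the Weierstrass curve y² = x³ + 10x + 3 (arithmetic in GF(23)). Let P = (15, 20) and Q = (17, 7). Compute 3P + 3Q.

First 3P:
Repeated addition: build up to 3P.
2P: tangent at (15, 20): λ = (3·15² + 10)/(2·20) ≡ 18/17. 17⁻¹ ≡ 19 (mod 23), so λ ≡ 18·19 ≡ 20.
  x = λ² - 15 - 15 = 400 - 30 ≡ 2; y = λ·(15 - 2) - 20 ≡ 10. → (2, 10)
3P: (2, 10) + (15, 20). λ = (20 - 10)/(15 - 2) ≡ 10/13 mod 23. 13⁻¹ ≡ 16 (mod 23) since 13·16 = 208 ≡ 1, so λ ≡ 22.
  x = λ² - 2 - 15 = 484 - 17 ≡ 7; y = λ·(2 - 7) - 10 ≡ 18. → (7, 18)
3P = (7, 18).
Next 3Q:
Repeated addition: build up to 3Q.
2Q: tangent at (17, 7): λ = (3·17² + 10)/(2·7) ≡ 3/14. 14⁻¹ ≡ 5 (mod 23), so λ ≡ 3·5 ≡ 15.
  x = λ² - 17 - 17 = 225 - 34 ≡ 7; y = λ·(17 - 7) - 7 ≡ 5. → (7, 5)
3Q: (7, 5) + (17, 7). λ = (7 - 5)/(17 - 7) ≡ 2/10 mod 23. 10⁻¹ ≡ 7 (mod 23) since 10·7 = 70 ≡ 1, so λ ≡ 14.
  x = λ² - 7 - 17 = 196 - 24 ≡ 11; y = λ·(7 - 11) - 5 ≡ 8. → (11, 8)
3Q = (11, 8).
Finally 3P + 3Q:
(7, 18) + (11, 8). λ = (8 - 18)/(11 - 7) ≡ 13/4 mod 23. 4⁻¹ ≡ 6 (mod 23), so λ ≡ 9.
  x = λ² - 7 - 11 = 81 - 18 ≡ 17; y = λ·(7 - 17) - 18 ≡ 7. → (17, 7)

(17, 7)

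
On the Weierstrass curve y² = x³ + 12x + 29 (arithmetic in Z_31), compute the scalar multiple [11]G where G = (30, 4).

Repeated addition: build up to 11G.
2G: tangent at (30, 4): λ = (3·30² + 12)/(2·4) ≡ 15/8. 8⁻¹ ≡ 4 (mod 31), so λ ≡ 15·4 ≡ 29.
  x = λ² - 30 - 30 = 841 - 60 ≡ 6; y = λ·(30 - 6) - 4 ≡ 10. → (6, 10)
3G: (6, 10) + (30, 4). λ = (4 - 10)/(30 - 6) ≡ 25/24 mod 31. 24⁻¹ ≡ 22 (mod 31), so λ ≡ 23.
  x = λ² - 6 - 30 = 529 - 36 ≡ 28; y = λ·(6 - 28) - 10 ≡ 11. → (28, 11)
4G: (28, 11) + (30, 4). λ = (4 - 11)/(30 - 28) ≡ 24/2 mod 31. 2⁻¹ ≡ 16 (mod 31), so λ ≡ 12.
  x = λ² - 28 - 30 = 144 - 58 ≡ 24; y = λ·(28 - 24) - 11 ≡ 6. → (24, 6)
5G: (24, 6) + (30, 4). λ = (4 - 6)/(30 - 24) ≡ 29/6 mod 31. 6⁻¹ ≡ 26 (mod 31), so λ ≡ 10.
  x = λ² - 24 - 30 = 100 - 54 ≡ 15; y = λ·(24 - 15) - 6 ≡ 22. → (15, 22)
6G: (15, 22) + (30, 4). λ = (4 - 22)/(30 - 15) ≡ 13/15 mod 31. 15⁻¹ ≡ 29 (mod 31) since 15·29 = 435 ≡ 1, so λ ≡ 5.
  x = λ² - 15 - 30 = 25 - 45 ≡ 11; y = λ·(15 - 11) - 22 ≡ 29. → (11, 29)
7G: (11, 29) + (30, 4). λ = (4 - 29)/(30 - 11) ≡ 6/19 mod 31. 19⁻¹ ≡ 18 (mod 31), so λ ≡ 15.
  x = λ² - 11 - 30 = 225 - 41 ≡ 29; y = λ·(11 - 29) - 29 ≡ 11. → (29, 11)
8G: (29, 11) + (30, 4). λ = (4 - 11)/(30 - 29) ≡ 24/1 mod 31. 1⁻¹ ≡ 1 (mod 31), so λ ≡ 24.
  x = λ² - 29 - 30 = 576 - 59 ≡ 21; y = λ·(29 - 21) - 11 ≡ 26. → (21, 26)
9G: (21, 26) + (30, 4). λ = (4 - 26)/(30 - 21) ≡ 9/9 mod 31. 9⁻¹ ≡ 7 (mod 31), so λ ≡ 1.
  x = λ² - 21 - 30 = 1 - 51 ≡ 12; y = λ·(21 - 12) - 26 ≡ 14. → (12, 14)
10G: (12, 14) + (30, 4). λ = (4 - 14)/(30 - 12) ≡ 21/18 mod 31. 18⁻¹ ≡ 19 (mod 31), so λ ≡ 27.
  x = λ² - 12 - 30 = 729 - 42 ≡ 5; y = λ·(12 - 5) - 14 ≡ 20. → (5, 20)
11G: (5, 20) + (30, 4). λ = (4 - 20)/(30 - 5) ≡ 15/25 mod 31. 25⁻¹ ≡ 5 (mod 31), so λ ≡ 13.
  x = λ² - 5 - 30 = 169 - 35 ≡ 10; y = λ·(5 - 10) - 20 ≡ 8. → (10, 8)

(10, 8)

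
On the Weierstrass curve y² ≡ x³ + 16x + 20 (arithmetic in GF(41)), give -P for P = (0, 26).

-(0, 26) = (0, -26 mod 41) = (0, 15).

(0, 15)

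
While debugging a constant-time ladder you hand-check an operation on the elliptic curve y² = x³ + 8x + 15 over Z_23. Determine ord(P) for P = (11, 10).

9

2P: tangent at (11, 10): λ = (3·11² + 8)/(2·10) ≡ 3/20. 20⁻¹ ≡ 15 (mod 23), so λ ≡ 3·15 ≡ 22.
  x = λ² - 11 - 11 = 484 - 22 ≡ 2; y = λ·(11 - 2) - 10 ≡ 4. → (2, 4)
3P: (2, 4) + (11, 10). λ = (10 - 4)/(11 - 2) ≡ 6/9 mod 23. 9⁻¹ ≡ 18 (mod 23), so λ ≡ 16.
  x = λ² - 2 - 11 = 256 - 13 ≡ 13; y = λ·(2 - 13) - 4 ≡ 4. → (13, 4)
4P: (13, 4) + (11, 10). λ = (10 - 4)/(11 - 13) ≡ 6/21 mod 23. 21⁻¹ ≡ 11 (mod 23), so λ ≡ 20.
  x = λ² - 13 - 11 = 400 - 24 ≡ 8; y = λ·(13 - 8) - 4 ≡ 4. → (8, 4)
5P: (8, 4) + (11, 10). λ = (10 - 4)/(11 - 8) ≡ 6/3 mod 23. 3⁻¹ ≡ 8 (mod 23) since 3·8 = 24 ≡ 1, so λ ≡ 2.
  x = λ² - 8 - 11 = 4 - 19 ≡ 8; y = λ·(8 - 8) - 4 ≡ 19. → (8, 19)
6P: (8, 19) + (11, 10). λ = (10 - 19)/(11 - 8) ≡ 14/3 mod 23. 3⁻¹ ≡ 8 (mod 23), so λ ≡ 20.
  x = λ² - 8 - 11 = 400 - 19 ≡ 13; y = λ·(8 - 13) - 19 ≡ 19. → (13, 19)
7P: (13, 19) + (11, 10). λ = (10 - 19)/(11 - 13) ≡ 14/21 mod 23. 21⁻¹ ≡ 11 (mod 23) since 21·11 = 231 ≡ 1, so λ ≡ 16.
  x = λ² - 13 - 11 = 256 - 24 ≡ 2; y = λ·(13 - 2) - 19 ≡ 19. → (2, 19)
8P: (2, 19) + (11, 10). λ = (10 - 19)/(11 - 2) ≡ 14/9 mod 23. 9⁻¹ ≡ 18 (mod 23), so λ ≡ 22.
  x = λ² - 2 - 11 = 484 - 13 ≡ 11; y = λ·(2 - 11) - 19 ≡ 13. → (11, 13)
9P: (11, 13) + (11, 10): same x and y₁ ≡ -y₂, so the sum is the point at infinity.
9P = the point at infinity, so the order is 9.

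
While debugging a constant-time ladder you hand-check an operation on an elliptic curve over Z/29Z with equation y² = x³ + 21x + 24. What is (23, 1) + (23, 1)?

tangent at (23, 1): λ = (3·23² + 21)/(2·1) ≡ 13/2. 2⁻¹ ≡ 15 (mod 29), so λ ≡ 13·15 ≡ 21.
  x = λ² - 23 - 23 = 441 - 46 ≡ 18; y = λ·(23 - 18) - 1 ≡ 17. → (18, 17)

(18, 17)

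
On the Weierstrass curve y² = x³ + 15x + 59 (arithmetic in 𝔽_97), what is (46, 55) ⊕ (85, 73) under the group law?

(15, 19)

(46, 55) + (85, 73). λ = (73 - 55)/(85 - 46) ≡ 18/39 mod 97. 39⁻¹ ≡ 5 (mod 97), so λ ≡ 90.
  x = λ² - 46 - 85 = 8100 - 131 ≡ 15; y = λ·(46 - 15) - 55 ≡ 19. → (15, 19)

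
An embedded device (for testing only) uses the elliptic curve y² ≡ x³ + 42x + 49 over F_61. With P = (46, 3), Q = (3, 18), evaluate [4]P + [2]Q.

(0, 54)

First 4P:
Repeated addition: build up to 4P.
2P: tangent at (46, 3): λ = (3·46² + 42)/(2·3) ≡ 46/6. 6⁻¹ ≡ 51 (mod 61) since 6·51 = 306 ≡ 1, so λ ≡ 46·51 ≡ 28.
  x = λ² - 46 - 46 = 784 - 92 ≡ 21; y = λ·(46 - 21) - 3 ≡ 26. → (21, 26)
3P: (21, 26) + (46, 3). λ = (3 - 26)/(46 - 21) ≡ 38/25 mod 61. 25⁻¹ ≡ 22 (mod 61), so λ ≡ 43.
  x = λ² - 21 - 46 = 1849 - 67 ≡ 13; y = λ·(21 - 13) - 26 ≡ 13. → (13, 13)
4P: (13, 13) + (46, 3). λ = (3 - 13)/(46 - 13) ≡ 51/33 mod 61. 33⁻¹ ≡ 37 (mod 61), so λ ≡ 57.
  x = λ² - 13 - 46 = 3249 - 59 ≡ 18; y = λ·(13 - 18) - 13 ≡ 7. → (18, 7)
4P = (18, 7).
Next 2Q:
Repeated addition: build up to 2Q.
2Q: tangent at (3, 18): λ = (3·3² + 42)/(2·18) ≡ 8/36. 36⁻¹ ≡ 39 (mod 61), so λ ≡ 8·39 ≡ 7.
  x = λ² - 3 - 3 = 49 - 6 ≡ 43; y = λ·(3 - 43) - 18 ≡ 7. → (43, 7)
2Q = (43, 7).
Finally 4P + 2Q:
(18, 7) + (43, 7). λ = (7 - 7)/(43 - 18) ≡ 0/25 mod 61. 25⁻¹ ≡ 22 (mod 61), so λ ≡ 0.
  x = λ² - 18 - 43 = 0 - 61 ≡ 0; y = λ·(18 - 0) - 7 ≡ 54. → (0, 54)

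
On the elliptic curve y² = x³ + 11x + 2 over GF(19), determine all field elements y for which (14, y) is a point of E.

x³ + 11x + 2 = 2900 ≡ 12 (mod 19).
12 is a non-residue mod 19; no y exists.

none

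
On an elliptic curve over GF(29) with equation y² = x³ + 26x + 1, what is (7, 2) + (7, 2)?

(6, 5)

tangent at (7, 2): λ = (3·7² + 26)/(2·2) ≡ 28/4. 4⁻¹ ≡ 22 (mod 29) since 4·22 = 88 ≡ 1, so λ ≡ 28·22 ≡ 7.
  x = λ² - 7 - 7 = 49 - 14 ≡ 6; y = λ·(7 - 6) - 2 ≡ 5. → (6, 5)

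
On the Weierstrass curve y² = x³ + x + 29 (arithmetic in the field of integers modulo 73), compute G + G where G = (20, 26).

(31, 33)

tangent at (20, 26): λ = (3·20² + 1)/(2·26) ≡ 33/52. 52⁻¹ ≡ 66 (mod 73), so λ ≡ 33·66 ≡ 61.
  x = λ² - 20 - 20 = 3721 - 40 ≡ 31; y = λ·(20 - 31) - 26 ≡ 33. → (31, 33)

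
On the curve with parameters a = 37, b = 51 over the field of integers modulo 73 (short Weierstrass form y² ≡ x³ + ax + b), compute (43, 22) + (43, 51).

The two points share x = 43 and their y-coordinates satisfy 22 + 51 ≡ 0 (mod 73), so they are inverses. Their sum is ∞.

O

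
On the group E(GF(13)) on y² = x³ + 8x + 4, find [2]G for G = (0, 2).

tangent at (0, 2): λ = (3·0² + 8)/(2·2) ≡ 8/4. 4⁻¹ ≡ 10 (mod 13), so λ ≡ 8·10 ≡ 2.
  x = λ² - 0 - 0 = 4 - 0 ≡ 4; y = λ·(0 - 4) - 2 ≡ 3. → (4, 3)

(4, 3)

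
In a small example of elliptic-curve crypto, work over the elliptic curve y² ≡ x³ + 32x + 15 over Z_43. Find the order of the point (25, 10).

2P: tangent at (25, 10): λ = (3·25² + 32)/(2·10) ≡ 15/20. 20⁻¹ ≡ 28 (mod 43) since 20·28 = 560 ≡ 1, so λ ≡ 15·28 ≡ 33.
  x = λ² - 25 - 25 = 1089 - 50 ≡ 7; y = λ·(25 - 7) - 10 ≡ 25. → (7, 25)
3P: (7, 25) + (25, 10). λ = (10 - 25)/(25 - 7) ≡ 28/18 mod 43. 18⁻¹ ≡ 12 (mod 43) since 18·12 = 216 ≡ 1, so λ ≡ 35.
  x = λ² - 7 - 25 = 1225 - 32 ≡ 32; y = λ·(7 - 32) - 25 ≡ 3. → (32, 3)
4P: (32, 3) + (25, 10). λ = (10 - 3)/(25 - 32) ≡ 7/36 mod 43. 36⁻¹ ≡ 6 (mod 43), so λ ≡ 42.
  x = λ² - 32 - 25 = 1764 - 57 ≡ 30; y = λ·(32 - 30) - 3 ≡ 38. → (30, 38)
5P: (30, 38) + (25, 10). λ = (10 - 38)/(25 - 30) ≡ 15/38 mod 43. 38⁻¹ ≡ 17 (mod 43), so λ ≡ 40.
  x = λ² - 30 - 25 = 1600 - 55 ≡ 40; y = λ·(30 - 40) - 38 ≡ 35. → (40, 35)
6P: (40, 35) + (25, 10). λ = (10 - 35)/(25 - 40) ≡ 18/28 mod 43. 28⁻¹ ≡ 20 (mod 43) since 28·20 = 560 ≡ 1, so λ ≡ 16.
  x = λ² - 40 - 25 = 256 - 65 ≡ 19; y = λ·(40 - 19) - 35 ≡ 0. → (19, 0)
7P: (19, 0) + (25, 10). λ = (10 - 0)/(25 - 19) ≡ 10/6 mod 43. 6⁻¹ ≡ 36 (mod 43) since 6·36 = 216 ≡ 1, so λ ≡ 16.
  x = λ² - 19 - 25 = 256 - 44 ≡ 40; y = λ·(19 - 40) - 0 ≡ 8. → (40, 8)
8P: (40, 8) + (25, 10). λ = (10 - 8)/(25 - 40) ≡ 2/28 mod 43. 28⁻¹ ≡ 20 (mod 43), so λ ≡ 40.
  x = λ² - 40 - 25 = 1600 - 65 ≡ 30; y = λ·(40 - 30) - 8 ≡ 5. → (30, 5)
9P: (30, 5) + (25, 10). λ = (10 - 5)/(25 - 30) ≡ 5/38 mod 43. 38⁻¹ ≡ 17 (mod 43), so λ ≡ 42.
  x = λ² - 30 - 25 = 1764 - 55 ≡ 32; y = λ·(30 - 32) - 5 ≡ 40. → (32, 40)
10P: (32, 40) + (25, 10). λ = (10 - 40)/(25 - 32) ≡ 13/36 mod 43. 36⁻¹ ≡ 6 (mod 43), so λ ≡ 35.
  x = λ² - 32 - 25 = 1225 - 57 ≡ 7; y = λ·(32 - 7) - 40 ≡ 18. → (7, 18)
11P: (7, 18) + (25, 10). λ = (10 - 18)/(25 - 7) ≡ 35/18 mod 43. 18⁻¹ ≡ 12 (mod 43), so λ ≡ 33.
  x = λ² - 7 - 25 = 1089 - 32 ≡ 25; y = λ·(7 - 25) - 18 ≡ 33. → (25, 33)
12P: (25, 33) + (25, 10): same x and y₁ ≡ -y₂, so the sum is the point at infinity.
12P = the point at infinity, so the order is 12.

12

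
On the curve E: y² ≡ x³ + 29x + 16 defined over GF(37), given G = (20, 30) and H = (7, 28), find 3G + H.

First 3G:
Repeated addition: build up to 3G.
2G: tangent at (20, 30): λ = (3·20² + 29)/(2·30) ≡ 8/23. 23⁻¹ ≡ 29 (mod 37), so λ ≡ 8·29 ≡ 10.
  x = λ² - 20 - 20 = 100 - 40 ≡ 23; y = λ·(20 - 23) - 30 ≡ 14. → (23, 14)
3G: (23, 14) + (20, 30). λ = (30 - 14)/(20 - 23) ≡ 16/34 mod 37. 34⁻¹ ≡ 12 (mod 37) since 34·12 = 408 ≡ 1, so λ ≡ 7.
  x = λ² - 23 - 20 = 49 - 43 ≡ 6; y = λ·(23 - 6) - 14 ≡ 31. → (6, 31)
3G = (6, 31).
Finally 3G + H:
(6, 31) + (7, 28). λ = (28 - 31)/(7 - 6) ≡ 34/1 mod 37. 1⁻¹ ≡ 1 (mod 37), so λ ≡ 34.
  x = λ² - 6 - 7 = 1156 - 13 ≡ 33; y = λ·(6 - 33) - 31 ≡ 13. → (33, 13)

(33, 13)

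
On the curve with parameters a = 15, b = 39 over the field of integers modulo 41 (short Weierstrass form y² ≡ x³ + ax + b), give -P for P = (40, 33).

-(40, 33) = (40, -33 mod 41) = (40, 8).

(40, 8)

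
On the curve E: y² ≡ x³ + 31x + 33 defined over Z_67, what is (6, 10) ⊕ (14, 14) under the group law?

(6, 10) + (14, 14). λ = (14 - 10)/(14 - 6) ≡ 4/8 mod 67. 8⁻¹ ≡ 42 (mod 67), so λ ≡ 34.
  x = λ² - 6 - 14 = 1156 - 20 ≡ 64; y = λ·(6 - 64) - 10 ≡ 28. → (64, 28)

(64, 28)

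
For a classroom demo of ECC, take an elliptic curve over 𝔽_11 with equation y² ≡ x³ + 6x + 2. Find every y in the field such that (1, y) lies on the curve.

3, 8

x³ + 6x + 2 = 9 ≡ 9 (mod 11).
Square roots of 9 mod 11: 3 and 8 (since 3² = 9 ≡ 9).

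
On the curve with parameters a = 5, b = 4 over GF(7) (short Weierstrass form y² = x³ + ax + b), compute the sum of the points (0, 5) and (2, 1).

(0, 5) + (2, 1). λ = (1 - 5)/(2 - 0) ≡ 3/2 mod 7. 2⁻¹ ≡ 4 (mod 7), so λ ≡ 5.
  x = λ² - 0 - 2 = 25 - 2 ≡ 2; y = λ·(0 - 2) - 5 ≡ 6. → (2, 6)

(2, 6)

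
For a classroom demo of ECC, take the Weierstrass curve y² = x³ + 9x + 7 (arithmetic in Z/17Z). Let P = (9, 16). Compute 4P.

Double-and-add on 4 = (100)₂. Start with P = (9, 16) for the leading 1-bit.
double: tangent at (9, 16): λ = (3·9² + 9)/(2·16) ≡ 14/15. 15⁻¹ ≡ 8 (mod 17), so λ ≡ 14·8 ≡ 10.
  x = λ² - 9 - 9 = 100 - 18 ≡ 14; y = λ·(9 - 14) - 16 ≡ 2. → (14, 2)
double: tangent at (14, 2): λ = (3·14² + 9)/(2·2) ≡ 2/4. 4⁻¹ ≡ 13 (mod 17), so λ ≡ 2·13 ≡ 9.
  x = λ² - 14 - 14 = 81 - 28 ≡ 2; y = λ·(14 - 2) - 2 ≡ 4. → (2, 4)

(2, 4)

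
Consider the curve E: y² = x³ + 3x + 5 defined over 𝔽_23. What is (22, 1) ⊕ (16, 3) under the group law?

(3, 8)

(22, 1) + (16, 3). λ = (3 - 1)/(16 - 22) ≡ 2/17 mod 23. 17⁻¹ ≡ 19 (mod 23) since 17·19 = 323 ≡ 1, so λ ≡ 15.
  x = λ² - 22 - 16 = 225 - 38 ≡ 3; y = λ·(22 - 3) - 1 ≡ 8. → (3, 8)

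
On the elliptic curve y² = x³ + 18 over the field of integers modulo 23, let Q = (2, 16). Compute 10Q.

Double-and-add on 10 = (1010)₂. Start with Q = (2, 16) for the leading 1-bit.
double: tangent at (2, 16): λ = (3·2² + 0)/(2·16) ≡ 12/9. 9⁻¹ ≡ 18 (mod 23) since 9·18 = 162 ≡ 1, so λ ≡ 12·18 ≡ 9.
  x = λ² - 2 - 2 = 81 - 4 ≡ 8; y = λ·(2 - 8) - 16 ≡ 22. → (8, 22)
double: tangent at (8, 22): λ = (3·8² + 0)/(2·22) ≡ 8/21. 21⁻¹ ≡ 11 (mod 23), so λ ≡ 8·11 ≡ 19.
  x = λ² - 8 - 8 = 361 - 16 ≡ 0; y = λ·(8 - 0) - 22 ≡ 15. → (0, 15)
add Q: (0, 15) + (2, 16). λ = (16 - 15)/(2 - 0) ≡ 1/2 mod 23. 2⁻¹ ≡ 12 (mod 23) since 2·12 = 24 ≡ 1, so λ ≡ 12.
  x = λ² - 0 - 2 = 144 - 2 ≡ 4; y = λ·(0 - 4) - 15 ≡ 6. → (4, 6)
double: tangent at (4, 6): λ = (3·4² + 0)/(2·6) ≡ 2/12. 12⁻¹ ≡ 2 (mod 23), so λ ≡ 2·2 ≡ 4.
  x = λ² - 4 - 4 = 16 - 8 ≡ 8; y = λ·(4 - 8) - 6 ≡ 1. → (8, 1)

(8, 1)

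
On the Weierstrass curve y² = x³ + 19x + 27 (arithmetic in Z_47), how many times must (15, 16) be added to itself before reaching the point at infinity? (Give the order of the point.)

2P: tangent at (15, 16): λ = (3·15² + 19)/(2·16) ≡ 36/32. 32⁻¹ ≡ 25 (mod 47) since 32·25 = 800 ≡ 1, so λ ≡ 36·25 ≡ 7.
  x = λ² - 15 - 15 = 49 - 30 ≡ 19; y = λ·(15 - 19) - 16 ≡ 3. → (19, 3)
3P: (19, 3) + (15, 16). λ = (16 - 3)/(15 - 19) ≡ 13/43 mod 47. 43⁻¹ ≡ 35 (mod 47), so λ ≡ 32.
  x = λ² - 19 - 15 = 1024 - 34 ≡ 3; y = λ·(19 - 3) - 3 ≡ 39. → (3, 39)
4P: (3, 39) + (15, 16). λ = (16 - 39)/(15 - 3) ≡ 24/12 mod 47. 12⁻¹ ≡ 4 (mod 47) since 12·4 = 48 ≡ 1, so λ ≡ 2.
  x = λ² - 3 - 15 = 4 - 18 ≡ 33; y = λ·(3 - 33) - 39 ≡ 42. → (33, 42)
5P: (33, 42) + (15, 16). λ = (16 - 42)/(15 - 33) ≡ 21/29 mod 47. 29⁻¹ ≡ 13 (mod 47), so λ ≡ 38.
  x = λ² - 33 - 15 = 1444 - 48 ≡ 33; y = λ·(33 - 33) - 42 ≡ 5. → (33, 5)
6P: (33, 5) + (15, 16). λ = (16 - 5)/(15 - 33) ≡ 11/29 mod 47. 29⁻¹ ≡ 13 (mod 47) since 29·13 = 377 ≡ 1, so λ ≡ 2.
  x = λ² - 33 - 15 = 4 - 48 ≡ 3; y = λ·(33 - 3) - 5 ≡ 8. → (3, 8)
7P: (3, 8) + (15, 16). λ = (16 - 8)/(15 - 3) ≡ 8/12 mod 47. 12⁻¹ ≡ 4 (mod 47), so λ ≡ 32.
  x = λ² - 3 - 15 = 1024 - 18 ≡ 19; y = λ·(3 - 19) - 8 ≡ 44. → (19, 44)
8P: (19, 44) + (15, 16). λ = (16 - 44)/(15 - 19) ≡ 19/43 mod 47. 43⁻¹ ≡ 35 (mod 47), so λ ≡ 7.
  x = λ² - 19 - 15 = 49 - 34 ≡ 15; y = λ·(19 - 15) - 44 ≡ 31. → (15, 31)
9P: (15, 31) + (15, 16): same x and y₁ ≡ -y₂, so the sum is the point at infinity.
9P = the point at infinity, so the order is 9.

9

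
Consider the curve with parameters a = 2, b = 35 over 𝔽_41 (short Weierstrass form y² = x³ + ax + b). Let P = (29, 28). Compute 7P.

Double-and-add on 7 = (111)₂. Start with P = (29, 28) for the leading 1-bit.
double: tangent at (29, 28): λ = (3·29² + 2)/(2·28) ≡ 24/15. 15⁻¹ ≡ 11 (mod 41), so λ ≡ 24·11 ≡ 18.
  x = λ² - 29 - 29 = 324 - 58 ≡ 20; y = λ·(29 - 20) - 28 ≡ 11. → (20, 11)
add P: (20, 11) + (29, 28). λ = (28 - 11)/(29 - 20) ≡ 17/9 mod 41. 9⁻¹ ≡ 32 (mod 41) since 9·32 = 288 ≡ 1, so λ ≡ 11.
  x = λ² - 20 - 29 = 121 - 49 ≡ 31; y = λ·(20 - 31) - 11 ≡ 32. → (31, 32)
double: tangent at (31, 32): λ = (3·31² + 2)/(2·32) ≡ 15/23. 23⁻¹ ≡ 25 (mod 41), so λ ≡ 15·25 ≡ 6.
  x = λ² - 31 - 31 = 36 - 62 ≡ 15; y = λ·(31 - 15) - 32 ≡ 23. → (15, 23)
add P: (15, 23) + (29, 28). λ = (28 - 23)/(29 - 15) ≡ 5/14 mod 41. 14⁻¹ ≡ 3 (mod 41), so λ ≡ 15.
  x = λ² - 15 - 29 = 225 - 44 ≡ 17; y = λ·(15 - 17) - 23 ≡ 29. → (17, 29)

(17, 29)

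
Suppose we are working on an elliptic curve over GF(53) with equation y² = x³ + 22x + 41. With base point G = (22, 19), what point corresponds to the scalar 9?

(43, 27)

Double-and-add on 9 = (1001)₂. Start with G = (22, 19) for the leading 1-bit.
double: tangent at (22, 19): λ = (3·22² + 22)/(2·19) ≡ 43/38. 38⁻¹ ≡ 7 (mod 53) since 38·7 = 266 ≡ 1, so λ ≡ 43·7 ≡ 36.
  x = λ² - 22 - 22 = 1296 - 44 ≡ 33; y = λ·(22 - 33) - 19 ≡ 9. → (33, 9)
double: tangent at (33, 9): λ = (3·33² + 22)/(2·9) ≡ 3/18. 18⁻¹ ≡ 3 (mod 53) since 18·3 = 54 ≡ 1, so λ ≡ 3·3 ≡ 9.
  x = λ² - 33 - 33 = 81 - 66 ≡ 15; y = λ·(33 - 15) - 9 ≡ 47. → (15, 47)
double: tangent at (15, 47): λ = (3·15² + 22)/(2·47) ≡ 8/41. 41⁻¹ ≡ 22 (mod 53), so λ ≡ 8·22 ≡ 17.
  x = λ² - 15 - 15 = 289 - 30 ≡ 47; y = λ·(15 - 47) - 47 ≡ 45. → (47, 45)
add G: (47, 45) + (22, 19). λ = (19 - 45)/(22 - 47) ≡ 27/28 mod 53. 28⁻¹ ≡ 36 (mod 53), so λ ≡ 18.
  x = λ² - 47 - 22 = 324 - 69 ≡ 43; y = λ·(47 - 43) - 45 ≡ 27. → (43, 27)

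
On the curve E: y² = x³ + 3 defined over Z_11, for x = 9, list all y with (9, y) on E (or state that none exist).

x³ + 0x + 3 = 732 ≡ 6 (mod 11).
6 is a non-residue mod 11; no y exists.

none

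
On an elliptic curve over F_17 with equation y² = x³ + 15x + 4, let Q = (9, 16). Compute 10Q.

(14, 0)

Repeated addition: build up to 10Q.
2Q: tangent at (9, 16): λ = (3·9² + 15)/(2·16) ≡ 3/15. 15⁻¹ ≡ 8 (mod 17), so λ ≡ 3·8 ≡ 7.
  x = λ² - 9 - 9 = 49 - 18 ≡ 14; y = λ·(9 - 14) - 16 ≡ 0. → (14, 0)
3Q: (14, 0) + (9, 16). λ = (16 - 0)/(9 - 14) ≡ 16/12 mod 17. 12⁻¹ ≡ 10 (mod 17), so λ ≡ 7.
  x = λ² - 14 - 9 = 49 - 23 ≡ 9; y = λ·(14 - 9) - 0 ≡ 1. → (9, 1)
4Q: (9, 1) + (9, 16): same x and y₁ ≡ -y₂, so the sum is O.
5Q: O + (9, 16) = (9, 16) (identity).
6Q: tangent at (9, 16): λ = (3·9² + 15)/(2·16) ≡ 3/15. 15⁻¹ ≡ 8 (mod 17), so λ ≡ 3·8 ≡ 7.
  x = λ² - 9 - 9 = 49 - 18 ≡ 14; y = λ·(9 - 14) - 16 ≡ 0. → (14, 0)
7Q: (14, 0) + (9, 16). λ = (16 - 0)/(9 - 14) ≡ 16/12 mod 17. 12⁻¹ ≡ 10 (mod 17), so λ ≡ 7.
  x = λ² - 14 - 9 = 49 - 23 ≡ 9; y = λ·(14 - 9) - 0 ≡ 1. → (9, 1)
8Q: (9, 1) + (9, 16): same x and y₁ ≡ -y₂, so the sum is O.
9Q: O + (9, 16) = (9, 16) (identity).
10Q: tangent at (9, 16): λ = (3·9² + 15)/(2·16) ≡ 3/15. 15⁻¹ ≡ 8 (mod 17) since 15·8 = 120 ≡ 1, so λ ≡ 3·8 ≡ 7.
  x = λ² - 9 - 9 = 49 - 18 ≡ 14; y = λ·(9 - 14) - 16 ≡ 0. → (14, 0)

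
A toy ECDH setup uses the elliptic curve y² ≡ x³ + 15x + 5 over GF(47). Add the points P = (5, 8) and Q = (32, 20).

(5, 8) + (32, 20). λ = (20 - 8)/(32 - 5) ≡ 12/27 mod 47. 27⁻¹ ≡ 7 (mod 47), so λ ≡ 37.
  x = λ² - 5 - 32 = 1369 - 37 ≡ 16; y = λ·(5 - 16) - 8 ≡ 8. → (16, 8)

(16, 8)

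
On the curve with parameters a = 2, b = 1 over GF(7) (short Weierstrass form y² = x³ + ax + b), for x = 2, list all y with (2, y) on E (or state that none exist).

x³ + 2x + 1 = 13 ≡ 6 (mod 7).
6 is a non-residue mod 7; no y exists.

none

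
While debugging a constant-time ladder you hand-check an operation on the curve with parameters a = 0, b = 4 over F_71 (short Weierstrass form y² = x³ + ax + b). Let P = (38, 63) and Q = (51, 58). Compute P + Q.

(38, 63) + (51, 58). λ = (58 - 63)/(51 - 38) ≡ 66/13 mod 71. 13⁻¹ ≡ 11 (mod 71) since 13·11 = 143 ≡ 1, so λ ≡ 16.
  x = λ² - 38 - 51 = 256 - 89 ≡ 25; y = λ·(38 - 25) - 63 ≡ 3. → (25, 3)

(25, 3)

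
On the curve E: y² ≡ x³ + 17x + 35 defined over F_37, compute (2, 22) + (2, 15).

The two points share x = 2 and their y-coordinates satisfy 22 + 15 ≡ 0 (mod 37), so they are inverses. Their sum is 𝒪.

O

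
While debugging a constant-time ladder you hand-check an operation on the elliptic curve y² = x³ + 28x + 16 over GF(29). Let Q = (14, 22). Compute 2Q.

tangent at (14, 22): λ = (3·14² + 28)/(2·22) ≡ 7/15. 15⁻¹ ≡ 2 (mod 29) since 15·2 = 30 ≡ 1, so λ ≡ 7·2 ≡ 14.
  x = λ² - 14 - 14 = 196 - 28 ≡ 23; y = λ·(14 - 23) - 22 ≡ 26. → (23, 26)

(23, 26)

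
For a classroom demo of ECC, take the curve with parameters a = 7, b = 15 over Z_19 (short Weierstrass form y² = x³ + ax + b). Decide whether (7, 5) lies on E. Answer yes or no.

no

y² = 5² ≡ 6; x³ + 7x + 15 = 407 ≡ 8 (mod 19). 6 ≠ 8.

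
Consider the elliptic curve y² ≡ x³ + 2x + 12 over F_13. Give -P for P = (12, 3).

(12, 10)

-(12, 3) = (12, -3 mod 13) = (12, 10).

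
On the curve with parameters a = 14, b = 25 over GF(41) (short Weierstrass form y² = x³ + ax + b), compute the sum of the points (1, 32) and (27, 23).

(15, 17)

(1, 32) + (27, 23). λ = (23 - 32)/(27 - 1) ≡ 32/26 mod 41. 26⁻¹ ≡ 30 (mod 41) since 26·30 = 780 ≡ 1, so λ ≡ 17.
  x = λ² - 1 - 27 = 289 - 28 ≡ 15; y = λ·(1 - 15) - 32 ≡ 17. → (15, 17)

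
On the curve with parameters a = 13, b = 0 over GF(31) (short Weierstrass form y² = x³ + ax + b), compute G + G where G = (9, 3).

(1, 18)

tangent at (9, 3): λ = (3·9² + 13)/(2·3) ≡ 8/6. 6⁻¹ ≡ 26 (mod 31), so λ ≡ 8·26 ≡ 22.
  x = λ² - 9 - 9 = 484 - 18 ≡ 1; y = λ·(9 - 1) - 3 ≡ 18. → (1, 18)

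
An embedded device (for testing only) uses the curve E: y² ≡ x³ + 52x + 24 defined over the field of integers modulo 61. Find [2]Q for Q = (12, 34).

(56, 26)

tangent at (12, 34): λ = (3·12² + 52)/(2·34) ≡ 57/7. 7⁻¹ ≡ 35 (mod 61), so λ ≡ 57·35 ≡ 43.
  x = λ² - 12 - 12 = 1849 - 24 ≡ 56; y = λ·(12 - 56) - 34 ≡ 26. → (56, 26)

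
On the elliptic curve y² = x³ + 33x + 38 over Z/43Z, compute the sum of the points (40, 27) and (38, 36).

(39, 33)

(40, 27) + (38, 36). λ = (36 - 27)/(38 - 40) ≡ 9/41 mod 43. 41⁻¹ ≡ 21 (mod 43), so λ ≡ 17.
  x = λ² - 40 - 38 = 289 - 78 ≡ 39; y = λ·(40 - 39) - 27 ≡ 33. → (39, 33)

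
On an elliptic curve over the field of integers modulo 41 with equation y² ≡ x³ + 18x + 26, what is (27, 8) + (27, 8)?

(32, 23)

tangent at (27, 8): λ = (3·27² + 18)/(2·8) ≡ 32/16. 16⁻¹ ≡ 18 (mod 41), so λ ≡ 32·18 ≡ 2.
  x = λ² - 27 - 27 = 4 - 54 ≡ 32; y = λ·(27 - 32) - 8 ≡ 23. → (32, 23)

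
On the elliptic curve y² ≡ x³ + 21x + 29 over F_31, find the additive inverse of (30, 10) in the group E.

-(30, 10) = (30, -10 mod 31) = (30, 21).

(30, 21)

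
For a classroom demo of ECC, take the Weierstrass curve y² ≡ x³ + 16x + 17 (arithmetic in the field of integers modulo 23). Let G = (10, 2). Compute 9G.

(10, 21)

Repeated addition: build up to 9G.
2G: tangent at (10, 2): λ = (3·10² + 16)/(2·2) ≡ 17/4. 4⁻¹ ≡ 6 (mod 23) since 4·6 = 24 ≡ 1, so λ ≡ 17·6 ≡ 10.
  x = λ² - 10 - 10 = 100 - 20 ≡ 11; y = λ·(10 - 11) - 2 ≡ 11. → (11, 11)
3G: (11, 11) + (10, 2). λ = (2 - 11)/(10 - 11) ≡ 14/22 mod 23. 22⁻¹ ≡ 22 (mod 23), so λ ≡ 9.
  x = λ² - 11 - 10 = 81 - 21 ≡ 14; y = λ·(11 - 14) - 11 ≡ 8. → (14, 8)
4G: (14, 8) + (10, 2). λ = (2 - 8)/(10 - 14) ≡ 17/19 mod 23. 19⁻¹ ≡ 17 (mod 23), so λ ≡ 13.
  x = λ² - 14 - 10 = 169 - 24 ≡ 7; y = λ·(14 - 7) - 8 ≡ 14. → (7, 14)
5G: (7, 14) + (10, 2). λ = (2 - 14)/(10 - 7) ≡ 11/3 mod 23. 3⁻¹ ≡ 8 (mod 23), so λ ≡ 19.
  x = λ² - 7 - 10 = 361 - 17 ≡ 22; y = λ·(7 - 22) - 14 ≡ 0. → (22, 0)
6G: (22, 0) + (10, 2). λ = (2 - 0)/(10 - 22) ≡ 2/11 mod 23. 11⁻¹ ≡ 21 (mod 23) since 11·21 = 231 ≡ 1, so λ ≡ 19.
  x = λ² - 22 - 10 = 361 - 32 ≡ 7; y = λ·(22 - 7) - 0 ≡ 9. → (7, 9)
7G: (7, 9) + (10, 2). λ = (2 - 9)/(10 - 7) ≡ 16/3 mod 23. 3⁻¹ ≡ 8 (mod 23) since 3·8 = 24 ≡ 1, so λ ≡ 13.
  x = λ² - 7 - 10 = 169 - 17 ≡ 14; y = λ·(7 - 14) - 9 ≡ 15. → (14, 15)
8G: (14, 15) + (10, 2). λ = (2 - 15)/(10 - 14) ≡ 10/19 mod 23. 19⁻¹ ≡ 17 (mod 23), so λ ≡ 9.
  x = λ² - 14 - 10 = 81 - 24 ≡ 11; y = λ·(14 - 11) - 15 ≡ 12. → (11, 12)
9G: (11, 12) + (10, 2). λ = (2 - 12)/(10 - 11) ≡ 13/22 mod 23. 22⁻¹ ≡ 22 (mod 23), so λ ≡ 10.
  x = λ² - 11 - 10 = 100 - 21 ≡ 10; y = λ·(11 - 10) - 12 ≡ 21. → (10, 21)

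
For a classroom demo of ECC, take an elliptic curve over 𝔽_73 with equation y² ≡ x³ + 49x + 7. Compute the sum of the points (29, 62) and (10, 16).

(16, 54)

(29, 62) + (10, 16). λ = (16 - 62)/(10 - 29) ≡ 27/54 mod 73. 54⁻¹ ≡ 23 (mod 73) since 54·23 = 1242 ≡ 1, so λ ≡ 37.
  x = λ² - 29 - 10 = 1369 - 39 ≡ 16; y = λ·(29 - 16) - 62 ≡ 54. → (16, 54)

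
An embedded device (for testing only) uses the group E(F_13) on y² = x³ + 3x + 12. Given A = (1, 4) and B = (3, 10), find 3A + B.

First 3A:
Repeated addition: build up to 3A.
2A: tangent at (1, 4): λ = (3·1² + 3)/(2·4) ≡ 6/8. 8⁻¹ ≡ 5 (mod 13) since 8·5 = 40 ≡ 1, so λ ≡ 6·5 ≡ 4.
  x = λ² - 1 - 1 = 16 - 2 ≡ 1; y = λ·(1 - 1) - 4 ≡ 9. → (1, 9)
3A: (1, 9) + (1, 4): same x and y₁ ≡ -y₂, so the sum is the point at infinity.
3A = the point at infinity.
Finally 3A + B:
the point at infinity + (3, 10) = (3, 10) (identity).

(3, 10)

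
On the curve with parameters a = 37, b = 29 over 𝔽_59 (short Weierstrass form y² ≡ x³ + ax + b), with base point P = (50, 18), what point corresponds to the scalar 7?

Repeated addition: build up to 7P.
2P: tangent at (50, 18): λ = (3·50² + 37)/(2·18) ≡ 44/36. 36⁻¹ ≡ 41 (mod 59), so λ ≡ 44·41 ≡ 34.
  x = λ² - 50 - 50 = 1156 - 100 ≡ 53; y = λ·(50 - 53) - 18 ≡ 57. → (53, 57)
3P: (53, 57) + (50, 18). λ = (18 - 57)/(50 - 53) ≡ 20/56 mod 59. 56⁻¹ ≡ 39 (mod 59), so λ ≡ 13.
  x = λ² - 53 - 50 = 169 - 103 ≡ 7; y = λ·(53 - 7) - 57 ≡ 10. → (7, 10)
4P: (7, 10) + (50, 18). λ = (18 - 10)/(50 - 7) ≡ 8/43 mod 59. 43⁻¹ ≡ 11 (mod 59), so λ ≡ 29.
  x = λ² - 7 - 50 = 841 - 57 ≡ 17; y = λ·(7 - 17) - 10 ≡ 54. → (17, 54)
5P: (17, 54) + (50, 18). λ = (18 - 54)/(50 - 17) ≡ 23/33 mod 59. 33⁻¹ ≡ 34 (mod 59) since 33·34 = 1122 ≡ 1, so λ ≡ 15.
  x = λ² - 17 - 50 = 225 - 67 ≡ 40; y = λ·(17 - 40) - 54 ≡ 14. → (40, 14)
6P: (40, 14) + (50, 18). λ = (18 - 14)/(50 - 40) ≡ 4/10 mod 59. 10⁻¹ ≡ 6 (mod 59) since 10·6 = 60 ≡ 1, so λ ≡ 24.
  x = λ² - 40 - 50 = 576 - 90 ≡ 14; y = λ·(40 - 14) - 14 ≡ 20. → (14, 20)
7P: (14, 20) + (50, 18). λ = (18 - 20)/(50 - 14) ≡ 57/36 mod 59. 36⁻¹ ≡ 41 (mod 59) since 36·41 = 1476 ≡ 1, so λ ≡ 36.
  x = λ² - 14 - 50 = 1296 - 64 ≡ 52; y = λ·(14 - 52) - 20 ≡ 28. → (52, 28)

(52, 28)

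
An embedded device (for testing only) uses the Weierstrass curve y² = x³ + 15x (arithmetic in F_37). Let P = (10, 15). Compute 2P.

tangent at (10, 15): λ = (3·10² + 15)/(2·15) ≡ 19/30. 30⁻¹ ≡ 21 (mod 37) since 30·21 = 630 ≡ 1, so λ ≡ 19·21 ≡ 29.
  x = λ² - 10 - 10 = 841 - 20 ≡ 7; y = λ·(10 - 7) - 15 ≡ 35. → (7, 35)

(7, 35)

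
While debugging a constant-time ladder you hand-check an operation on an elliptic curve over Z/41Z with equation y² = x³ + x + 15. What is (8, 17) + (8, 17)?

tangent at (8, 17): λ = (3·8² + 1)/(2·17) ≡ 29/34. 34⁻¹ ≡ 35 (mod 41) since 34·35 = 1190 ≡ 1, so λ ≡ 29·35 ≡ 31.
  x = λ² - 8 - 8 = 961 - 16 ≡ 2; y = λ·(8 - 2) - 17 ≡ 5. → (2, 5)

(2, 5)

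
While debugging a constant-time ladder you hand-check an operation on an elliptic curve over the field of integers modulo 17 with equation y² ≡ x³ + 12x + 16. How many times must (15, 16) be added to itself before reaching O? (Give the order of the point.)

8

2P: tangent at (15, 16): λ = (3·15² + 12)/(2·16) ≡ 7/15. 15⁻¹ ≡ 8 (mod 17) since 15·8 = 120 ≡ 1, so λ ≡ 7·8 ≡ 5.
  x = λ² - 15 - 15 = 25 - 30 ≡ 12; y = λ·(15 - 12) - 16 ≡ 16. → (12, 16)
3P: (12, 16) + (15, 16). λ = (16 - 16)/(15 - 12) ≡ 0/3 mod 17. 3⁻¹ ≡ 6 (mod 17), so λ ≡ 0.
  x = λ² - 12 - 15 = 0 - 27 ≡ 7; y = λ·(12 - 7) - 16 ≡ 1. → (7, 1)
4P: (7, 1) + (15, 16). λ = (16 - 1)/(15 - 7) ≡ 15/8 mod 17. 8⁻¹ ≡ 15 (mod 17), so λ ≡ 4.
  x = λ² - 7 - 15 = 16 - 22 ≡ 11; y = λ·(7 - 11) - 1 ≡ 0. → (11, 0)
5P: (11, 0) + (15, 16). λ = (16 - 0)/(15 - 11) ≡ 16/4 mod 17. 4⁻¹ ≡ 13 (mod 17) since 4·13 = 52 ≡ 1, so λ ≡ 4.
  x = λ² - 11 - 15 = 16 - 26 ≡ 7; y = λ·(11 - 7) - 0 ≡ 16. → (7, 16)
6P: (7, 16) + (15, 16). λ = (16 - 16)/(15 - 7) ≡ 0/8 mod 17. 8⁻¹ ≡ 15 (mod 17), so λ ≡ 0.
  x = λ² - 7 - 15 = 0 - 22 ≡ 12; y = λ·(7 - 12) - 16 ≡ 1. → (12, 1)
7P: (12, 1) + (15, 16). λ = (16 - 1)/(15 - 12) ≡ 15/3 mod 17. 3⁻¹ ≡ 6 (mod 17), so λ ≡ 5.
  x = λ² - 12 - 15 = 25 - 27 ≡ 15; y = λ·(12 - 15) - 1 ≡ 1. → (15, 1)
8P: (15, 1) + (15, 16): same x and y₁ ≡ -y₂, so the sum is O.
8P = O, so the order is 8.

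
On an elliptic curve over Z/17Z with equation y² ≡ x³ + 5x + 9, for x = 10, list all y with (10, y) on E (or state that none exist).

x³ + 5x + 9 = 1059 ≡ 5 (mod 17).
5 is a non-residue mod 17; no y exists.

none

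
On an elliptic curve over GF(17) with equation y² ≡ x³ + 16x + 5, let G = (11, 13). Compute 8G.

(7, 16)

Double-and-add on 8 = (1000)₂. Start with G = (11, 13) for the leading 1-bit.
double: tangent at (11, 13): λ = (3·11² + 16)/(2·13) ≡ 5/9. 9⁻¹ ≡ 2 (mod 17) since 9·2 = 18 ≡ 1, so λ ≡ 5·2 ≡ 10.
  x = λ² - 11 - 11 = 100 - 22 ≡ 10; y = λ·(11 - 10) - 13 ≡ 14. → (10, 14)
double: tangent at (10, 14): λ = (3·10² + 16)/(2·14) ≡ 10/11. 11⁻¹ ≡ 14 (mod 17) since 11·14 = 154 ≡ 1, so λ ≡ 10·14 ≡ 4.
  x = λ² - 10 - 10 = 16 - 20 ≡ 13; y = λ·(10 - 13) - 14 ≡ 8. → (13, 8)
double: tangent at (13, 8): λ = (3·13² + 16)/(2·8) ≡ 13/16. 16⁻¹ ≡ 16 (mod 17) since 16·16 = 256 ≡ 1, so λ ≡ 13·16 ≡ 4.
  x = λ² - 13 - 13 = 16 - 26 ≡ 7; y = λ·(13 - 7) - 8 ≡ 16. → (7, 16)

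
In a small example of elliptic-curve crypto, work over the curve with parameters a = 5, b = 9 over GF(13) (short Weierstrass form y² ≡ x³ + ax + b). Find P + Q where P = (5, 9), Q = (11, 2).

(11, 11)

(5, 9) + (11, 2). λ = (2 - 9)/(11 - 5) ≡ 6/6 mod 13. 6⁻¹ ≡ 11 (mod 13), so λ ≡ 1.
  x = λ² - 5 - 11 = 1 - 16 ≡ 11; y = λ·(5 - 11) - 9 ≡ 11. → (11, 11)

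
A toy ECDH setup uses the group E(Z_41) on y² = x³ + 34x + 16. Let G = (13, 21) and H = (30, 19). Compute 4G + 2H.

(7, 8)

First 4G:
Repeated addition: build up to 4G.
2G: tangent at (13, 21): λ = (3·13² + 34)/(2·21) ≡ 8/1. 1⁻¹ ≡ 1 (mod 41), so λ ≡ 8·1 ≡ 8.
  x = λ² - 13 - 13 = 64 - 26 ≡ 38; y = λ·(13 - 38) - 21 ≡ 25. → (38, 25)
3G: (38, 25) + (13, 21). λ = (21 - 25)/(13 - 38) ≡ 37/16 mod 41. 16⁻¹ ≡ 18 (mod 41), so λ ≡ 10.
  x = λ² - 38 - 13 = 100 - 51 ≡ 8; y = λ·(38 - 8) - 25 ≡ 29. → (8, 29)
4G: (8, 29) + (13, 21). λ = (21 - 29)/(13 - 8) ≡ 33/5 mod 41. 5⁻¹ ≡ 33 (mod 41), so λ ≡ 23.
  x = λ² - 8 - 13 = 529 - 21 ≡ 16; y = λ·(8 - 16) - 29 ≡ 33. → (16, 33)
4G = (16, 33).
Next 2H:
Repeated addition: build up to 2H.
2H: tangent at (30, 19): λ = (3·30² + 34)/(2·19) ≡ 28/38. 38⁻¹ ≡ 27 (mod 41), so λ ≡ 28·27 ≡ 18.
  x = λ² - 30 - 30 = 324 - 60 ≡ 18; y = λ·(30 - 18) - 19 ≡ 33. → (18, 33)
2H = (18, 33).
Finally 4G + 2H:
(16, 33) + (18, 33). λ = (33 - 33)/(18 - 16) ≡ 0/2 mod 41. 2⁻¹ ≡ 21 (mod 41), so λ ≡ 0.
  x = λ² - 16 - 18 = 0 - 34 ≡ 7; y = λ·(16 - 7) - 33 ≡ 8. → (7, 8)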